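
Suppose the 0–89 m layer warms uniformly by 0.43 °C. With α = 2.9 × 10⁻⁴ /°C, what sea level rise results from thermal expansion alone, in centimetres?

Δh = αΔT·H = 2.9×10⁻⁴ × 0.43 × 89 = 0.0110983 m

Δh = 1.11 cm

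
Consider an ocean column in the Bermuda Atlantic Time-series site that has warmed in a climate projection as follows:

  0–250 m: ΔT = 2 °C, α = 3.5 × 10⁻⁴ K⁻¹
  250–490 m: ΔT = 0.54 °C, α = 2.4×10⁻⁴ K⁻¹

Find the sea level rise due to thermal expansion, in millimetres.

Δh = 206 mm

2 × 3.5×10⁻⁴ × 250 = 0.17500 m
250–490 m: 0.54 × 2.4×10⁻⁴ × 240 = 0.031104 m
Δh = 0.17500 + 0.031104 = 0.206104 m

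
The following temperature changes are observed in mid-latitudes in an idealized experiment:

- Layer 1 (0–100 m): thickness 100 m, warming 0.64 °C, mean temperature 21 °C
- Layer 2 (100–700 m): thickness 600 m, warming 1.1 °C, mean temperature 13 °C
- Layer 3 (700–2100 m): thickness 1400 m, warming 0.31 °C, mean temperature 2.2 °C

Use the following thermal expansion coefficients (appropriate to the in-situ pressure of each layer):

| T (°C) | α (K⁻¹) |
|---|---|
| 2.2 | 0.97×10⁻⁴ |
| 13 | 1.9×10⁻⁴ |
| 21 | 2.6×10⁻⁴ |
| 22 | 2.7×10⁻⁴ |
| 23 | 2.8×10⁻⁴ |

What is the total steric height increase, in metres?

Δh ≈ 0.184 m

Layer 1 at 21 °C → α = 2.6×10⁻⁴ K⁻¹
Layer 2 at 13 °C → α = 1.9×10⁻⁴ K⁻¹
Layer 3 at 2.2 °C → α = 0.97×10⁻⁴ K⁻¹
Layer 1: 2.6×10⁻⁴ × 0.64 × 100 = 0.01664 m
1.9×10⁻⁴ × 1.1 × 600 = 0.12540 m
700–2100 m: 1400 × 0.31 × 0.97×10⁻⁴ = 0.042098 m
Δh = 0.01664 + 0.12540 + 0.042098 = 0.184138 m ≈ 0.184 m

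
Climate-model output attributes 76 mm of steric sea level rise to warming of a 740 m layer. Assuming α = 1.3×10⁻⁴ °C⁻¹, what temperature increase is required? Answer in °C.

ΔT = Δh/(αH) = 0.076 / (1.3×10⁻⁴ × 740) ≈ 0.7900 °C

0.79 °C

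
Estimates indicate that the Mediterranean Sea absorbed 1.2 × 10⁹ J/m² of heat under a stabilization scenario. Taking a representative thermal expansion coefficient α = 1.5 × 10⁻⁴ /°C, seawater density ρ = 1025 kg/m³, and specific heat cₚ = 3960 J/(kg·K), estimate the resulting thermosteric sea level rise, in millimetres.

Δh = αQ/(ρcₚ) = 1.5×10⁻⁴ × 1.2×10⁹ / (1025 × 3960) ≈ 0.044346 m

Δh ≈ 44 mm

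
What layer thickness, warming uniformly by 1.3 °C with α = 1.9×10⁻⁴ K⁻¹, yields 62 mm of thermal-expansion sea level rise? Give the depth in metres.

H = Δh/(αΔT) = 0.062 / (1.9×10⁻⁴ × 1.3) ≈ 251.0 m

H ≈ 250 m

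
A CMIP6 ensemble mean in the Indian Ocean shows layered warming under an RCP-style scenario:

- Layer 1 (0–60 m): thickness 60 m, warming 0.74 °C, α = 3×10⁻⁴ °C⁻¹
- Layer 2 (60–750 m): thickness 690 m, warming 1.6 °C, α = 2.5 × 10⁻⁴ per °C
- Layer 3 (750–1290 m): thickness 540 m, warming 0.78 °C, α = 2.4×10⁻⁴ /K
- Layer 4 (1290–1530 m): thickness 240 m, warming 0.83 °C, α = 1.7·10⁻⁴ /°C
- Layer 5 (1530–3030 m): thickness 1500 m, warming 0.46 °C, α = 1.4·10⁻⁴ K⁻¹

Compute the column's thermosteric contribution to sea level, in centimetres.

Layer 1: 60 × 0.74 × 3×10⁻⁴ = 0.01332 m
60–750 m: 690 × 1.6 × 2.5×10⁻⁴ = 0.27600 m
Layer 3: 0.78 × 2.4×10⁻⁴ × 540 = 0.101088 m
1290–1530 m: 1.7×10⁻⁴ × 0.83 × 240 = 0.033864 m
Layer 5: 0.46 × 1.4×10⁻⁴ × 1500 = 0.09660 m
Δh = 0.01332 + 0.27600 + 0.101088 + 0.033864 + 0.09660 = 0.520872 m ≈ 52 cm

Δh ≈ 52 cm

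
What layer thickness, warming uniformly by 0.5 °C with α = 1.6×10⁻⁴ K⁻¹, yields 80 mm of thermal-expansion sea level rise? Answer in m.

1000 m

H = Δh/(αΔT) = 0.08 / (1.6×10⁻⁴ × 0.5) = 1000 m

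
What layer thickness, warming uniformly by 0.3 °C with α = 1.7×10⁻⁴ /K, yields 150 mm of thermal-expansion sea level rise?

H ≈ 2940 m

H = Δh/(αΔT) = 0.15 / (1.7×10⁻⁴ × 0.3) ≈ 2941 m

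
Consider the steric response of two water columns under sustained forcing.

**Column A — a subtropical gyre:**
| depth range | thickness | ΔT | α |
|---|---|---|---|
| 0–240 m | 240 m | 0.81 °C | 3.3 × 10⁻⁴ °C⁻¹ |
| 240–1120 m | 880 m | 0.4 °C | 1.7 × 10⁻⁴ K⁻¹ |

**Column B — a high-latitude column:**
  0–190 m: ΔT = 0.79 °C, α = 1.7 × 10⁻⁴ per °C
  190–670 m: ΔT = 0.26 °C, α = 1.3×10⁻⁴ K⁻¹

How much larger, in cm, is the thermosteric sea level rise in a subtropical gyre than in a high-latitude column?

Δh_A − Δh_B ≈ 8.2 cm

A 3.3×10⁻⁴ × 240 × 0.81 = 0.064152 m
A 240–1120 m: 0.4 × 880 × 1.7×10⁻⁴ = 0.05984 m
A total: 0.123992 m
B 0–190 m: 0.79 × 190 × 1.7×10⁻⁴ = 0.025517 m
B 1.3×10⁻⁴ × 480 × 0.26 = 0.016224 m
B total: 0.041741 m
Difference: 0.123992 − 0.041741 = 0.082251 m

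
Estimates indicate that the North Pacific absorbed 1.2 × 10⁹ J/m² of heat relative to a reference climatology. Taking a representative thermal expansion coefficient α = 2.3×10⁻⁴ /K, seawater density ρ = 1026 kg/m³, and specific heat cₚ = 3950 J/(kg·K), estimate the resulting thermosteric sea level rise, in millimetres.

Δh = αQ/(ρcₚ) = 2.3×10⁻⁴ × 1.2×10⁹ / (1026 × 3950) ≈ 0.068103 m

about 68.1 mm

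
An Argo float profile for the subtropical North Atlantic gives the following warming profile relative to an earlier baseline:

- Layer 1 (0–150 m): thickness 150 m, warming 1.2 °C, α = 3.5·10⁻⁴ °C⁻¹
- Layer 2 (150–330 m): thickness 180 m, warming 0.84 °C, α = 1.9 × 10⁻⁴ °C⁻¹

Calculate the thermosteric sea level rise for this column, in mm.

Δh = 92 mm

Layer 1: 3.5×10⁻⁴ × 1.2 × 150 = 0.06300 m
0.84 × 180 × 1.9×10⁻⁴ = 0.028728 m
Δh = 0.06300 + 0.028728 = 0.091728 m ≈ 92 mm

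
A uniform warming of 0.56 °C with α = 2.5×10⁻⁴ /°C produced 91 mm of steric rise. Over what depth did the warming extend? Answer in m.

about 650 m

H = Δh/(αΔT) = 0.091 / (2.5×10⁻⁴ × 0.56) = 650.0 m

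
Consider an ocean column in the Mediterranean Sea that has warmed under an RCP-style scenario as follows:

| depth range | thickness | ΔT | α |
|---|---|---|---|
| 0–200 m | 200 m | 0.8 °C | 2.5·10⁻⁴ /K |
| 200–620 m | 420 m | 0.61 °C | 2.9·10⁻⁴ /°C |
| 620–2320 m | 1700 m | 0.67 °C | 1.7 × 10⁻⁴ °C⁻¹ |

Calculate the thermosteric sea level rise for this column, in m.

Layer 1: 2.5×10⁻⁴ × 0.8 × 200 = 0.04000 m
200–620 m: 2.9×10⁻⁴ × 420 × 0.61 = 0.074298 m
1.7×10⁻⁴ × 0.67 × 1700 = 0.19363 m
Δh = 0.04000 + 0.074298 + 0.19363 = 0.307928 m

0.31 m of thermosteric rise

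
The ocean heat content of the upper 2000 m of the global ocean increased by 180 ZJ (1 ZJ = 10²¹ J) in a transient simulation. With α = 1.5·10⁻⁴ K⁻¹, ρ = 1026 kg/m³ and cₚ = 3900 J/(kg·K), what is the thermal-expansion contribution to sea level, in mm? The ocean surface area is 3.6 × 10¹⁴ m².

Per unit area: Q = 180×10²¹ / (3.6×10¹⁴) = 5×10⁸ J/m²
Δh = αQ/(ρcₚ) = 1.5×10⁻⁴ × 5×10⁸ / (1026 × 3900) ≈ 0.018743 m

19 mm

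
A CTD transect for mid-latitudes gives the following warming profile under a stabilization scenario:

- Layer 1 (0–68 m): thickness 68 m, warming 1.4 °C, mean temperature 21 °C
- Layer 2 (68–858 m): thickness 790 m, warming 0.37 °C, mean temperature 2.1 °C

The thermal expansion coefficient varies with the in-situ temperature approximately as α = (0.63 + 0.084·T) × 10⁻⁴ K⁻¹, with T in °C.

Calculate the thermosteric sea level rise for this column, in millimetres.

about 46.4 mm

Layer 1: α = (0.63 + 0.084×21)×10⁻⁴ = 2.394×10⁻⁴ K⁻¹
Layer 2: α = (0.63 + 0.084×2.1)×10⁻⁴ = 0.8064×10⁻⁴ K⁻¹
0–68 m: 1.4 × 68 × 2.394×10⁻⁴ = 0.02279088 m
790 × 0.8064×10⁻⁴ × 0.37 = 0.023571072 m
Δh = 0.02279088 + 0.023571072 = 0.046361952 m ≈ 46.4 mm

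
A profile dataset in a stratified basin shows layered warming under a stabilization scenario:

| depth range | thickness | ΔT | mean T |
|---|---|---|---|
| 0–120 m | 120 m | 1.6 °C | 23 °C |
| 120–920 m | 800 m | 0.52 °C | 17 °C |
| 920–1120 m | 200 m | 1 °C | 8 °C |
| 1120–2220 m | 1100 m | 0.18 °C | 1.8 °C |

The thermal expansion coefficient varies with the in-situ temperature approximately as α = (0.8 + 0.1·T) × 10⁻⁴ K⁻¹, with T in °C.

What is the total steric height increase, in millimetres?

Δh ≈ 215 mm

Layer 1: α = (0.8 + 0.1×23)×10⁻⁴ = 3.1×10⁻⁴ K⁻¹
Layer 2: α = (0.8 + 0.1×17)×10⁻⁴ = 2.5×10⁻⁴ K⁻¹
Layer 3: α = (0.8 + 0.1×8)×10⁻⁴ = 1.6×10⁻⁴ K⁻¹
Layer 4: α = (0.8 + 0.1×1.8)×10⁻⁴ = 0.98×10⁻⁴ K⁻¹
1.6 × 3.1×10⁻⁴ × 120 = 0.05952 m
0.52 × 800 × 2.5×10⁻⁴ = 0.10400 m
200 × 1 × 1.6×10⁻⁴ = 0.03200 m
1120–2220 m: 1100 × 0.18 × 0.98×10⁻⁴ = 0.019404 m
Δh = 0.05952 + 0.10400 + 0.03200 + 0.019404 = 0.214924 m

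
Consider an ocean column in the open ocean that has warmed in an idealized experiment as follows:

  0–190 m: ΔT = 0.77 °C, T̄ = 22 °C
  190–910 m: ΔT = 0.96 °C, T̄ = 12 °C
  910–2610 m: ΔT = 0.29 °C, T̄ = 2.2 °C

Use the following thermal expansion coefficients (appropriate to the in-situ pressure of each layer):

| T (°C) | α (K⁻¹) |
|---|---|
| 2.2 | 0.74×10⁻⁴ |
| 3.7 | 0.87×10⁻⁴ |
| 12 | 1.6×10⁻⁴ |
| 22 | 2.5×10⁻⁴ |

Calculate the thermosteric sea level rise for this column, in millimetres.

Layer 1 at 22 °C → α = 2.5×10⁻⁴ K⁻¹
Layer 2 at 12 °C → α = 1.6×10⁻⁴ K⁻¹
Layer 3 at 2.2 °C → α = 0.74×10⁻⁴ K⁻¹
Layer 1: 2.5×10⁻⁴ × 0.77 × 190 = 0.036575 m
Layer 2: 1.6×10⁻⁴ × 0.96 × 720 = 0.110592 m
910–2610 m: 1700 × 0.74×10⁻⁴ × 0.29 = 0.036482 m
Δh = 0.036575 + 0.110592 + 0.036482 = 0.183649 m ≈ 184 mm

Δh ≈ 184 mm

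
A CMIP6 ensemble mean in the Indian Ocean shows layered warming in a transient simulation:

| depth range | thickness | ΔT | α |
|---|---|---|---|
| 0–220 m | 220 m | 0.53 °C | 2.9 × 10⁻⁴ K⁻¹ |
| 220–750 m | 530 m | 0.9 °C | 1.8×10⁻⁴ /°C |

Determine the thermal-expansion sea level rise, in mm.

0–220 m: 2.9×10⁻⁴ × 0.53 × 220 = 0.033814 m
Layer 2: 0.9 × 1.8×10⁻⁴ × 530 = 0.08586 m
Δh = 0.033814 + 0.08586 = 0.119674 m

about 120 mm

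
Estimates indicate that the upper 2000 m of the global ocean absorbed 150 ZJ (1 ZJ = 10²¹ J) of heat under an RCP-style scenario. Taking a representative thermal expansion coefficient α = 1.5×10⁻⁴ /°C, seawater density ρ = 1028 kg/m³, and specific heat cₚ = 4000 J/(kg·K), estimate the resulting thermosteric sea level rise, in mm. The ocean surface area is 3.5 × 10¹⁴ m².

Per unit area: Q = 150×10²¹ / (3.5×10¹⁴) ≈ 4.286×10⁸ J/m²
Δh = αQ/(ρcₚ) = 1.5×10⁻⁴ × 4.286×10⁸ / (1028 × 4000) ≈ 0.015635 m

Δh ≈ 15.6 mm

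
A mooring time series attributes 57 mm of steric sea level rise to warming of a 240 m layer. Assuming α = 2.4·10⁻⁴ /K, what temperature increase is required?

ΔT = Δh/(αH) = 0.057 / (2.4×10⁻⁴ × 240) ≈ 0.9896 °C

about 0.99 °C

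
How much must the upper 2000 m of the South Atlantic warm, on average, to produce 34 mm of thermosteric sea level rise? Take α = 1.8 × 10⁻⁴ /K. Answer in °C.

about 0.0944 °C

ΔT = Δh/(αH) = 0.034 / (1.8×10⁻⁴ × 2000) ≈ 0.09444 °C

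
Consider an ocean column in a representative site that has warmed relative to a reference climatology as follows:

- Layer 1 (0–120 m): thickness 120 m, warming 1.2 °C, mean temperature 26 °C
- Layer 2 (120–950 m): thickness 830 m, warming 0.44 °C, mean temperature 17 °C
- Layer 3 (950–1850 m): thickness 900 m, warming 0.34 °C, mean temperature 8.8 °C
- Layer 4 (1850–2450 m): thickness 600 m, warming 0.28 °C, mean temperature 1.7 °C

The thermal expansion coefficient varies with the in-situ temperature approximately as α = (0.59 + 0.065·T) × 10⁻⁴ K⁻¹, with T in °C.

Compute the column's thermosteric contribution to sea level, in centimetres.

14.2 cm

Layer 1: α = (0.59 + 0.065×26)×10⁻⁴ = 2.28×10⁻⁴ K⁻¹
Layer 2: α = (0.59 + 0.065×17)×10⁻⁴ = 1.695×10⁻⁴ K⁻¹
Layer 3: α = (0.59 + 0.065×8.8)×10⁻⁴ = 1.162×10⁻⁴ K⁻¹
Layer 4: α = (0.59 + 0.065×1.7)×10⁻⁴ = 0.7005×10⁻⁴ K⁻¹
120 × 1.2 × 2.28×10⁻⁴ = 0.032832 m
120–950 m: 1.695×10⁻⁴ × 830 × 0.44 = 0.0619014 m
950–1850 m: 1.162×10⁻⁴ × 0.34 × 900 = 0.0355572 m
600 × 0.28 × 0.7005×10⁻⁴ = 0.0117684 m
Δh = 0.032832 + 0.0619014 + 0.0355572 + 0.0117684 = 0.142059 m ≈ 14.2 cm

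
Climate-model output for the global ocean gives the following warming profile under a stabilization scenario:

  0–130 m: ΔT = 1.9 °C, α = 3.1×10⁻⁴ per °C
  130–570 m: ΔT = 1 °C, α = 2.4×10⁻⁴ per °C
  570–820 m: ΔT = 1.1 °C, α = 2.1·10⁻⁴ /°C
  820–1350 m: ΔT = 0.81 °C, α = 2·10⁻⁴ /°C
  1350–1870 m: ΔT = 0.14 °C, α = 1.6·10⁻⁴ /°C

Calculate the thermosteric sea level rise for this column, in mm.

about 337 mm

1.9 × 130 × 3.1×10⁻⁴ = 0.07657 m
440 × 2.4×10⁻⁴ × 1 = 0.10560 m
250 × 2.1×10⁻⁴ × 1.1 = 0.05775 m
Layer 4: 530 × 2×10⁻⁴ × 0.81 = 0.08586 m
1350–1870 m: 520 × 0.14 × 1.6×10⁻⁴ = 0.011648 m
Δh = 0.07657 + 0.10560 + 0.05775 + 0.08586 + 0.011648 = 0.337428 m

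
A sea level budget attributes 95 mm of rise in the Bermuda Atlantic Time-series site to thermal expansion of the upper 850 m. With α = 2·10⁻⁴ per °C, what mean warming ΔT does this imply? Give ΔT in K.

0.559 K

ΔT = Δh/(αH) = 0.095 / (2×10⁻⁴ × 850) ≈ 0.5588 K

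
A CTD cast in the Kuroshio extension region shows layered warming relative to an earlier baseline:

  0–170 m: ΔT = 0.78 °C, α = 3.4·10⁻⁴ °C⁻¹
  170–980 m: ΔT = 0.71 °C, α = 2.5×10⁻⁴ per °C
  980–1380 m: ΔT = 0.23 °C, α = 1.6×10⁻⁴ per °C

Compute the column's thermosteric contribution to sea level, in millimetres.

0–170 m: 170 × 0.78 × 3.4×10⁻⁴ = 0.045084 m
170–980 m: 2.5×10⁻⁴ × 810 × 0.71 = 0.143775 m
Layer 3: 400 × 1.6×10⁻⁴ × 0.23 = 0.01472 m
Δh = 0.045084 + 0.143775 + 0.01472 = 0.203579 m

Δh = 204 mm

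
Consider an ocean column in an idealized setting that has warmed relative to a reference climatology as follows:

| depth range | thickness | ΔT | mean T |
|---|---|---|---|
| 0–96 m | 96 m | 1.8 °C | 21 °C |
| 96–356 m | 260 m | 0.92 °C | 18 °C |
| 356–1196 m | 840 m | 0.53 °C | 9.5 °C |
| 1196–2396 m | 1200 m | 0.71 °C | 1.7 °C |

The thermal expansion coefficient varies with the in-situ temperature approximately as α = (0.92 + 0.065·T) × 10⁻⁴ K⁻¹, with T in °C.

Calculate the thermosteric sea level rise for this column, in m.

Layer 1: α = (0.92 + 0.065×21)×10⁻⁴ = 2.285×10⁻⁴ K⁻¹
Layer 2: α = (0.92 + 0.065×18)×10⁻⁴ = 2.09×10⁻⁴ K⁻¹
Layer 3: α = (0.92 + 0.065×9.5)×10⁻⁴ = 1.5375×10⁻⁴ K⁻¹
Layer 4: α = (0.92 + 0.065×1.7)×10⁻⁴ = 1.0305×10⁻⁴ K⁻¹
2.285×10⁻⁴ × 1.8 × 96 = 0.0394848 m
96–356 m: 0.92 × 2.09×10⁻⁴ × 260 = 0.0499928 m
0.53 × 1.5375×10⁻⁴ × 840 = 0.0684495 m
1200 × 1.0305×10⁻⁴ × 0.71 = 0.0877986 m
Δh = 0.0394848 + 0.0499928 + 0.0684495 + 0.0877986 = 0.2457257 m

Δh = 0.246 m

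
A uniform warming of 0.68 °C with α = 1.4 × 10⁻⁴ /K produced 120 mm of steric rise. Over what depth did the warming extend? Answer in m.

1300 m

H = Δh/(αΔT) = 0.12 / (1.4×10⁻⁴ × 0.68) ≈ 1261 m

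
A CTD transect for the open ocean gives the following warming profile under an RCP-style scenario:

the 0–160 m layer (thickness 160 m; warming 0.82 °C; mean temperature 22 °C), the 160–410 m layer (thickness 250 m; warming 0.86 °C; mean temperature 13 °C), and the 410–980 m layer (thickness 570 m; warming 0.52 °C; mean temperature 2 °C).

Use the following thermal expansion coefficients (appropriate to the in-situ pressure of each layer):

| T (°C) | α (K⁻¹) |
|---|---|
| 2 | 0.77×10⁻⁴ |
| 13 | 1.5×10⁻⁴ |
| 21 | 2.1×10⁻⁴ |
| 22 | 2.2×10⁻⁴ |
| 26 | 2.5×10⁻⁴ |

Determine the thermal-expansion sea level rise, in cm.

Layer 1 at 22 °C → α = 2.2×10⁻⁴ K⁻¹
Layer 2 at 13 °C → α = 1.5×10⁻⁴ K⁻¹
Layer 3 at 2 °C → α = 0.77×10⁻⁴ K⁻¹
Layer 1: 2.2×10⁻⁴ × 160 × 0.82 = 0.028864 m
160–410 m: 0.86 × 1.5×10⁻⁴ × 250 = 0.03225 m
0.77×10⁻⁴ × 570 × 0.52 = 0.0228228 m
Δh = 0.028864 + 0.03225 + 0.0228228 = 0.0839368 m

8.39 cm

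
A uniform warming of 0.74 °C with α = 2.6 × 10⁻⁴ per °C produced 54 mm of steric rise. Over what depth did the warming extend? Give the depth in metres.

about 281 m

H = Δh/(αΔT) = 0.054 / (2.6×10⁻⁴ × 0.74) ≈ 280.7 m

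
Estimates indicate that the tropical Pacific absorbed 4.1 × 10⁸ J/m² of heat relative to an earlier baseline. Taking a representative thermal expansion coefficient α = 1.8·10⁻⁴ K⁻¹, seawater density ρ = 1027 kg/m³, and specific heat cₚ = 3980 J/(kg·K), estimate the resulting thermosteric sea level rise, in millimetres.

18 mm of thermosteric rise

Δh = αQ/(ρcₚ) = 1.8×10⁻⁴ × 4.1×10⁸ / (1027 × 3980) ≈ 0.018055 m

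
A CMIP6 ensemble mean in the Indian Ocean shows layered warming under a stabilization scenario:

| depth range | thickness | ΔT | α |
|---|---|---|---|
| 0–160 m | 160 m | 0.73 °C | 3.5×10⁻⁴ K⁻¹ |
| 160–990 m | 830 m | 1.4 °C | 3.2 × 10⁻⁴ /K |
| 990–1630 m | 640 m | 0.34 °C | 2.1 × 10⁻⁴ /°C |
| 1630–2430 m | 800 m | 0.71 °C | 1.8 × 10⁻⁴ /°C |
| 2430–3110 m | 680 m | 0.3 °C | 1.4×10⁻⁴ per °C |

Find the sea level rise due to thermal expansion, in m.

0.589 m

0.73 × 3.5×10⁻⁴ × 160 = 0.04088 m
1.4 × 830 × 3.2×10⁻⁴ = 0.37184 m
Layer 3: 640 × 2.1×10⁻⁴ × 0.34 = 0.045696 m
800 × 1.8×10⁻⁴ × 0.71 = 0.10224 m
Layer 5: 0.3 × 1.4×10⁻⁴ × 680 = 0.02856 m
Δh = 0.04088 + 0.37184 + 0.045696 + 0.10224 + 0.02856 = 0.589216 m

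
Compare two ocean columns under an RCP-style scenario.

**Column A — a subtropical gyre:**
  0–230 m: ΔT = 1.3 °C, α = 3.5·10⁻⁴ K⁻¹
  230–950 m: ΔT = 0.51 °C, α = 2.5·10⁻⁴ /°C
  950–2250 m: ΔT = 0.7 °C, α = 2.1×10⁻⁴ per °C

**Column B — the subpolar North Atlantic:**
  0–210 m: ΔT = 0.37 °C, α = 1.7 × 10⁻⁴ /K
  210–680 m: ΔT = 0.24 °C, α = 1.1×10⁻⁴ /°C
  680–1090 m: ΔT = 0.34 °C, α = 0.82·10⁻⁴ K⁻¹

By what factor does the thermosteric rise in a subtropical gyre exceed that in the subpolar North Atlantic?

A 0–230 m: 1.3 × 230 × 3.5×10⁻⁴ = 0.10465 m
A Layer 2: 720 × 0.51 × 2.5×10⁻⁴ = 0.09180 m
A 950–2250 m: 2.1×10⁻⁴ × 0.7 × 1300 = 0.19110 m
A total: 0.38755 m
B Layer 1: 0.37 × 1.7×10⁻⁴ × 210 = 0.013209 m
B Layer 2: 470 × 1.1×10⁻⁴ × 0.24 = 0.012408 m
B 680–1090 m: 0.82×10⁻⁴ × 410 × 0.34 = 0.0114308 m
B total: 0.0370478 m
Ratio: 0.38755 / 0.0370478 ≈ 10.46

a factor of 10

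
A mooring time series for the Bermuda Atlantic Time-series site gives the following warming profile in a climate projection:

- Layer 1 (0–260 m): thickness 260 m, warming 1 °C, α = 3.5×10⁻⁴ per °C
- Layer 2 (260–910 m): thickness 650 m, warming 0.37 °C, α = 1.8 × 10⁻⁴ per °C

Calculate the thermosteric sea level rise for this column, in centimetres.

0–260 m: 3.5×10⁻⁴ × 1 × 260 = 0.09100 m
Layer 2: 0.37 × 1.8×10⁻⁴ × 650 = 0.04329 m
Δh = 0.09100 + 0.04329 = 0.13429 m ≈ 13.4 cm

about 13.4 cm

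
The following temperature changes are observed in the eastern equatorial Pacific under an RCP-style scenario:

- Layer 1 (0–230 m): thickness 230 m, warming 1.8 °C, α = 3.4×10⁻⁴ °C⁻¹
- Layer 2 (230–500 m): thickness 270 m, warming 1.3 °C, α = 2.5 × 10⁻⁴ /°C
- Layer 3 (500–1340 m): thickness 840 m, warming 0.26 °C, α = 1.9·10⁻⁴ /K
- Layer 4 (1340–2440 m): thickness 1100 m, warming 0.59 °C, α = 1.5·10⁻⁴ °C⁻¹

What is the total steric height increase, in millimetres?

about 367 mm

1.8 × 230 × 3.4×10⁻⁴ = 0.14076 m
230–500 m: 2.5×10⁻⁴ × 270 × 1.3 = 0.08775 m
0.26 × 1.9×10⁻⁴ × 840 = 0.041496 m
Layer 4: 1100 × 0.59 × 1.5×10⁻⁴ = 0.09735 m
Δh = 0.14076 + 0.08775 + 0.041496 + 0.09735 = 0.367356 m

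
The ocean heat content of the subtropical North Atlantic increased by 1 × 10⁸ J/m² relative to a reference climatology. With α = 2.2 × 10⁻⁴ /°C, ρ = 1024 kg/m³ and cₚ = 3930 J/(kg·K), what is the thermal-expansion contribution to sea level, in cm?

0.547 cm of thermosteric rise

Δh = αQ/(ρcₚ) = 2.2×10⁻⁴ × 1×10⁸ / (1024 × 3930) ≈ 0.0054668 m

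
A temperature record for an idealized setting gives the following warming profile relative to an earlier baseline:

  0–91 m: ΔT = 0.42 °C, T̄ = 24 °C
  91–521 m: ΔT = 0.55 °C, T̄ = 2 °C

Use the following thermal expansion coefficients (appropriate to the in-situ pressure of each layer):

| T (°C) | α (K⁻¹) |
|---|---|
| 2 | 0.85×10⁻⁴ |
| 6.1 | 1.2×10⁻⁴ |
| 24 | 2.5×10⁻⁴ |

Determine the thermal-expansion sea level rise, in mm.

Layer 1 at 24 °C → α = 2.5×10⁻⁴ K⁻¹
Layer 2 at 2 °C → α = 0.85×10⁻⁴ K⁻¹
91 × 2.5×10⁻⁴ × 0.42 = 0.009555 m
0.85×10⁻⁴ × 0.55 × 430 = 0.0201025 m
Δh = 0.009555 + 0.0201025 = 0.0296575 m

about 29.7 mm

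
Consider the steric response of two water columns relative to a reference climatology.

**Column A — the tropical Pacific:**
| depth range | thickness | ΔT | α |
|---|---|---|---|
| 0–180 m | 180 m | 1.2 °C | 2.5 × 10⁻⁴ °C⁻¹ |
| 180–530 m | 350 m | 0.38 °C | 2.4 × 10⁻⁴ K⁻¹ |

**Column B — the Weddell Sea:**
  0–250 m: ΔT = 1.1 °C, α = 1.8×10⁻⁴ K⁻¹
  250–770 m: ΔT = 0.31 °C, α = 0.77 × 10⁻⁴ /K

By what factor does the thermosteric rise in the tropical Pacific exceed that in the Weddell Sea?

A 2.5×10⁻⁴ × 180 × 1.2 = 0.05400 m
A 2.4×10⁻⁴ × 350 × 0.38 = 0.03192 m
A total: 0.08592 m
B 1.1 × 250 × 1.8×10⁻⁴ = 0.04950 m
B 250–770 m: 520 × 0.77×10⁻⁴ × 0.31 = 0.0124124 m
B total: 0.0619124 m
Ratio: 0.08592 / 0.0619124 ≈ 1.388

1.4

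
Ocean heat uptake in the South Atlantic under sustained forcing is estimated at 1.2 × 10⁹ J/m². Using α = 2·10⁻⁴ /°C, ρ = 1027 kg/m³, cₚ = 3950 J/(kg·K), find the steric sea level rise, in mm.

about 59.2 mm

Δh = αQ/(ρcₚ) = 2×10⁻⁴ × 1.2×10⁹ / (1027 × 3950) ≈ 0.059162 m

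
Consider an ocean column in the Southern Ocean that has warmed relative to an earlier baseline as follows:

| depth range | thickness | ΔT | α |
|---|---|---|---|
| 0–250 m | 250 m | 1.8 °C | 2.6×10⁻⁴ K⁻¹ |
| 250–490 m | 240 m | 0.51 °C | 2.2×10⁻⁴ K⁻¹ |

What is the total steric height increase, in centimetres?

1.8 × 250 × 2.6×10⁻⁴ = 0.11700 m
2.2×10⁻⁴ × 0.51 × 240 = 0.026928 m
Δh = 0.11700 + 0.026928 = 0.143928 m

14.4 cm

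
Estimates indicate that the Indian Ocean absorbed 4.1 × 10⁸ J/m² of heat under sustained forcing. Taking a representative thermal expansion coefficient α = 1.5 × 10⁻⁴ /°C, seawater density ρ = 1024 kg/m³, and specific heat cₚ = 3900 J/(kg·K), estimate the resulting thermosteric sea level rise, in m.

Δh = αQ/(ρcₚ) = 1.5×10⁻⁴ × 4.1×10⁸ / (1024 × 3900) ≈ 0.01540 m

about 0.0154 m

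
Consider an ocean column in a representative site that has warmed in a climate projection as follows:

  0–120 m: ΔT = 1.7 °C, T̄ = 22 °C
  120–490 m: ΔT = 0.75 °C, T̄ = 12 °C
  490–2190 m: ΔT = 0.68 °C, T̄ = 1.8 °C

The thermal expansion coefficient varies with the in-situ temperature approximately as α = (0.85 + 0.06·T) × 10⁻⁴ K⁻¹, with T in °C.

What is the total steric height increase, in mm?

Layer 1: α = (0.85 + 0.06×22)×10⁻⁴ = 2.17×10⁻⁴ K⁻¹
Layer 2: α = (0.85 + 0.06×12)×10⁻⁴ = 1.57×10⁻⁴ K⁻¹
Layer 3: α = (0.85 + 0.06×1.8)×10⁻⁴ = 0.958×10⁻⁴ K⁻¹
0–120 m: 1.7 × 120 × 2.17×10⁻⁴ = 0.044268 m
120–490 m: 1.57×10⁻⁴ × 370 × 0.75 = 0.0435675 m
Layer 3: 0.958×10⁻⁴ × 1700 × 0.68 = 0.1107448 m
Δh = 0.044268 + 0.0435675 + 0.1107448 = 0.1985803 m

199 mm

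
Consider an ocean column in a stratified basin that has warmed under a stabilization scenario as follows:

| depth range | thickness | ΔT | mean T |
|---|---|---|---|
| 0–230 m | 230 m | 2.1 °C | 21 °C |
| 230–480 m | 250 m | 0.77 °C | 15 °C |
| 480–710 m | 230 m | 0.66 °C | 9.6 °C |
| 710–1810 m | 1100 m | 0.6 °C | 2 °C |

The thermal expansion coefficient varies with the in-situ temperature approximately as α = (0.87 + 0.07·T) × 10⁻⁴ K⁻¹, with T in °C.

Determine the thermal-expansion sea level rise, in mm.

240 mm of thermosteric rise

Layer 1: α = (0.87 + 0.07×21)×10⁻⁴ = 2.34×10⁻⁴ K⁻¹
Layer 2: α = (0.87 + 0.07×15)×10⁻⁴ = 1.92×10⁻⁴ K⁻¹
Layer 3: α = (0.87 + 0.07×9.6)×10⁻⁴ = 1.542×10⁻⁴ K⁻¹
Layer 4: α = (0.87 + 0.07×2)×10⁻⁴ = 1.01×10⁻⁴ K⁻¹
0–230 m: 230 × 2.34×10⁻⁴ × 2.1 = 0.113022 m
Layer 2: 1.92×10⁻⁴ × 250 × 0.77 = 0.03696 m
480–710 m: 1.542×10⁻⁴ × 0.66 × 230 = 0.02340756 m
710–1810 m: 1100 × 1.01×10⁻⁴ × 0.6 = 0.06666 m
Δh = 0.113022 + 0.03696 + 0.02340756 + 0.06666 = 0.24004956 m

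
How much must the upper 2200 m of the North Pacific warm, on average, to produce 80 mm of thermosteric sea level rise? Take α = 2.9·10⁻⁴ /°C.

0.125 K

ΔT = Δh/(αH) = 0.08 / (2.9×10⁻⁴ × 2200) ≈ 0.1254 K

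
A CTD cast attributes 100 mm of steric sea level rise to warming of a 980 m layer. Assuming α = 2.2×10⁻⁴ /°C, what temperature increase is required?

about 0.464 °C

ΔT = Δh/(αH) = 0.1 / (2.2×10⁻⁴ × 980) ≈ 0.4638 °C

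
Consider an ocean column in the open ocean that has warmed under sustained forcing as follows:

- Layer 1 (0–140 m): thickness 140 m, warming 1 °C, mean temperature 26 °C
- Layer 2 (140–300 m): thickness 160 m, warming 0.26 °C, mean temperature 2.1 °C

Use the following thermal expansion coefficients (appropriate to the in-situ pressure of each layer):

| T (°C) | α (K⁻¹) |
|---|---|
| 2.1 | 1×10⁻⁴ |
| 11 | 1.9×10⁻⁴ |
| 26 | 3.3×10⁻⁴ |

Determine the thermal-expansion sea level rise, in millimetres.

50.4 mm of thermosteric rise

Layer 1 at 26 °C → α = 3.3×10⁻⁴ K⁻¹
Layer 2 at 2.1 °C → α = 1×10⁻⁴ K⁻¹
0–140 m: 3.3×10⁻⁴ × 1 × 140 = 0.04620 m
1×10⁻⁴ × 0.26 × 160 = 0.00416 m
Δh = 0.04620 + 0.00416 = 0.05036 m ≈ 50.4 mm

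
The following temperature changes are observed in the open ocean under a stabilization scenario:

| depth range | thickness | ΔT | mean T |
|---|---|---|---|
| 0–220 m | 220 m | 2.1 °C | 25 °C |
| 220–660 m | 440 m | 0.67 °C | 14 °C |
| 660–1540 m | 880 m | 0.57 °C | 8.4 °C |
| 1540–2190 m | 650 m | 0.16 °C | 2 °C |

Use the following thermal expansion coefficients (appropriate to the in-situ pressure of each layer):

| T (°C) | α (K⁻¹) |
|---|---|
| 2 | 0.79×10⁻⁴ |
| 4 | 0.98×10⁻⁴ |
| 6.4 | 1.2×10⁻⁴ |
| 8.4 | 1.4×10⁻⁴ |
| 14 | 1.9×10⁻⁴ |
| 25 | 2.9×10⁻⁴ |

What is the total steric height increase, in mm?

268 mm of thermosteric rise

Layer 1 at 25 °C → α = 2.9×10⁻⁴ K⁻¹
Layer 2 at 14 °C → α = 1.9×10⁻⁴ K⁻¹
Layer 3 at 8.4 °C → α = 1.4×10⁻⁴ K⁻¹
Layer 4 at 2 °C → α = 0.79×10⁻⁴ K⁻¹
0–220 m: 220 × 2.9×10⁻⁴ × 2.1 = 0.13398 m
Layer 2: 0.67 × 1.9×10⁻⁴ × 440 = 0.056012 m
Layer 3: 1.4×10⁻⁴ × 880 × 0.57 = 0.070224 m
1540–2190 m: 0.16 × 0.79×10⁻⁴ × 650 = 0.008216 m
Δh = 0.13398 + 0.056012 + 0.070224 + 0.008216 = 0.268432 m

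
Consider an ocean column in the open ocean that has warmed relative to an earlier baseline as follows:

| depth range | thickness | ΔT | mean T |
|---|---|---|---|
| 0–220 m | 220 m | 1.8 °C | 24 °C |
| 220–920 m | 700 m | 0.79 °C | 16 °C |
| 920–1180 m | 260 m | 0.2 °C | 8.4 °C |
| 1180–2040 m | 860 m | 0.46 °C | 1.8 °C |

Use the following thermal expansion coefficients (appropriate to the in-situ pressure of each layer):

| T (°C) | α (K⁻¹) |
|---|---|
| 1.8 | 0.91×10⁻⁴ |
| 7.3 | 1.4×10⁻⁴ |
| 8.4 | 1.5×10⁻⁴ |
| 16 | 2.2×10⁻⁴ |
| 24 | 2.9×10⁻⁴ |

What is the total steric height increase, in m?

Layer 1 at 24 °C → α = 2.9×10⁻⁴ K⁻¹
Layer 2 at 16 °C → α = 2.2×10⁻⁴ K⁻¹
Layer 3 at 8.4 °C → α = 1.5×10⁻⁴ K⁻¹
Layer 4 at 1.8 °C → α = 0.91×10⁻⁴ K⁻¹
Layer 1: 2.9×10⁻⁴ × 1.8 × 220 = 0.11484 m
Layer 2: 2.2×10⁻⁴ × 0.79 × 700 = 0.12166 m
1.5×10⁻⁴ × 0.2 × 260 = 0.00780 m
Layer 4: 0.46 × 0.91×10⁻⁴ × 860 = 0.0359996 m
Δh = 0.11484 + 0.12166 + 0.00780 + 0.0359996 = 0.2802996 m ≈ 0.280 m

Δh ≈ 0.280 m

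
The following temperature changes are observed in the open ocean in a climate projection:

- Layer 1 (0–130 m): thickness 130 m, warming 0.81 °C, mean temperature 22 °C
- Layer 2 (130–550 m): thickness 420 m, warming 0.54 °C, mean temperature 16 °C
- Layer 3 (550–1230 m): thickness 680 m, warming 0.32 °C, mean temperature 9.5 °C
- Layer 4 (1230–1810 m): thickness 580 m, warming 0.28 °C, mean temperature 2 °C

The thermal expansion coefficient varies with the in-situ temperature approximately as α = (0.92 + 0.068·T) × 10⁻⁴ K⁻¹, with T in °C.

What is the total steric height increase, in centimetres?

Layer 1: α = (0.92 + 0.068×22)×10⁻⁴ = 2.416×10⁻⁴ K⁻¹
Layer 2: α = (0.92 + 0.068×16)×10⁻⁴ = 2.008×10⁻⁴ K⁻¹
Layer 3: α = (0.92 + 0.068×9.5)×10⁻⁴ = 1.566×10⁻⁴ K⁻¹
Layer 4: α = (0.92 + 0.068×2)×10⁻⁴ = 1.056×10⁻⁴ K⁻¹
Layer 1: 0.81 × 130 × 2.416×10⁻⁴ = 0.02544048 m
Layer 2: 0.54 × 2.008×10⁻⁴ × 420 = 0.04554144 m
Layer 3: 1.566×10⁻⁴ × 0.32 × 680 = 0.03407616 m
1230–1810 m: 580 × 1.056×10⁻⁴ × 0.28 = 0.01714944 m
Δh = 0.02544048 + 0.04554144 + 0.03407616 + 0.01714944 = 0.12220752 m

about 12.2 cm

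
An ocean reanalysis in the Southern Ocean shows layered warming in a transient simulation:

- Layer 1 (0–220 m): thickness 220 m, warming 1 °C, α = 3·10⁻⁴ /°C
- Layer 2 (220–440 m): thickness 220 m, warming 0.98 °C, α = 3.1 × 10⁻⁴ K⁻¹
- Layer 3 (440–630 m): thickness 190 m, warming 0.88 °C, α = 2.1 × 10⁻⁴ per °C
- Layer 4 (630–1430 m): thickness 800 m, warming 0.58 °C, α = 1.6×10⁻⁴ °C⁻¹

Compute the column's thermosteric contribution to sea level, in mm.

0–220 m: 3×10⁻⁴ × 220 × 1 = 0.06600 m
220–440 m: 0.98 × 220 × 3.1×10⁻⁴ = 0.066836 m
2.1×10⁻⁴ × 190 × 0.88 = 0.035112 m
Layer 4: 0.58 × 1.6×10⁻⁴ × 800 = 0.07424 m
Δh = 0.06600 + 0.066836 + 0.035112 + 0.07424 = 0.242188 m ≈ 242 mm

242 mm of thermosteric rise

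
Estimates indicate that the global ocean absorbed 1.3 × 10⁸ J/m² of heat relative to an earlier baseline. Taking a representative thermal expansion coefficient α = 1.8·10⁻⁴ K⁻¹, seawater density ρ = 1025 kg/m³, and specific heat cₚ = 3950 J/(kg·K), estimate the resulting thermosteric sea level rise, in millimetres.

Δh = αQ/(ρcₚ) = 1.8×10⁻⁴ × 1.3×10⁸ / (1025 × 3950) ≈ 0.0057796 m

5.78 mm of thermosteric rise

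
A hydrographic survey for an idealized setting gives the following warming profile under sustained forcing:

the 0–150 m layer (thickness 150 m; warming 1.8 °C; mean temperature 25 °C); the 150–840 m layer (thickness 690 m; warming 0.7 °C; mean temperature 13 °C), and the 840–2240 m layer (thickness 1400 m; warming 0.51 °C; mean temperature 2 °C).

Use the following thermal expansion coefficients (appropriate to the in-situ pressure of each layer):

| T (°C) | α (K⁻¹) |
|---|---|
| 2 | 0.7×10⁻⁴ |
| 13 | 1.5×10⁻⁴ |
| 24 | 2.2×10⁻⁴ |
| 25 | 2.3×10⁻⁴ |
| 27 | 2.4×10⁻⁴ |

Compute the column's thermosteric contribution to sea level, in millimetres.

Δh ≈ 180 mm

Layer 1 at 25 °C → α = 2.3×10⁻⁴ K⁻¹
Layer 2 at 13 °C → α = 1.5×10⁻⁴ K⁻¹
Layer 3 at 2 °C → α = 0.7×10⁻⁴ K⁻¹
0–150 m: 150 × 2.3×10⁻⁴ × 1.8 = 0.06210 m
150–840 m: 1.5×10⁻⁴ × 0.7 × 690 = 0.07245 m
840–2240 m: 1400 × 0.51 × 0.7×10⁻⁴ = 0.04998 m
Δh = 0.06210 + 0.07245 + 0.04998 = 0.18453 m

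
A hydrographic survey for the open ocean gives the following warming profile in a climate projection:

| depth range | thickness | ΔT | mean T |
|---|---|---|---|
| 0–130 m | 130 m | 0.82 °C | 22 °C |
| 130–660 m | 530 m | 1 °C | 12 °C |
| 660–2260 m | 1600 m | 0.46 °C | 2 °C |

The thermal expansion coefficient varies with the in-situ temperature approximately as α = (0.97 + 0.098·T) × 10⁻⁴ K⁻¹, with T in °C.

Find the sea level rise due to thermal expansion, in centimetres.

Layer 1: α = (0.97 + 0.098×22)×10⁻⁴ = 3.126×10⁻⁴ K⁻¹
Layer 2: α = (0.97 + 0.098×12)×10⁻⁴ = 2.146×10⁻⁴ K⁻¹
Layer 3: α = (0.97 + 0.098×2)×10⁻⁴ = 1.166×10⁻⁴ K⁻¹
Layer 1: 3.126×10⁻⁴ × 0.82 × 130 = 0.03332316 m
Layer 2: 1 × 2.146×10⁻⁴ × 530 = 0.113738 m
Layer 3: 1.166×10⁻⁴ × 1600 × 0.46 = 0.0858176 m
Δh = 0.03332316 + 0.113738 + 0.0858176 = 0.23287876 m

about 23.3 cm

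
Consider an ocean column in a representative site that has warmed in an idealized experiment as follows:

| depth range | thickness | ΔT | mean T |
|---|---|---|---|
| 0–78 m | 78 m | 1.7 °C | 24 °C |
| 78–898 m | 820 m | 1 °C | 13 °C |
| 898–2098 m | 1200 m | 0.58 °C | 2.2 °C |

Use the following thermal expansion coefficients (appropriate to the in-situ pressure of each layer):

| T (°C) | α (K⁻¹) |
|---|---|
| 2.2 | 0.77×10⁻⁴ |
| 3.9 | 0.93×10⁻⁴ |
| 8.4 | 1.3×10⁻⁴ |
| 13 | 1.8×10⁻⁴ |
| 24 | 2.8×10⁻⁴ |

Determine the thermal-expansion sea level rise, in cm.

Δh ≈ 24 cm

Layer 1 at 24 °C → α = 2.8×10⁻⁴ K⁻¹
Layer 2 at 13 °C → α = 1.8×10⁻⁴ K⁻¹
Layer 3 at 2.2 °C → α = 0.77×10⁻⁴ K⁻¹
Layer 1: 78 × 2.8×10⁻⁴ × 1.7 = 0.037128 m
Layer 2: 1.8×10⁻⁴ × 1 × 820 = 0.14760 m
Layer 3: 1200 × 0.77×10⁻⁴ × 0.58 = 0.053592 m
Δh = 0.037128 + 0.14760 + 0.053592 = 0.23832 m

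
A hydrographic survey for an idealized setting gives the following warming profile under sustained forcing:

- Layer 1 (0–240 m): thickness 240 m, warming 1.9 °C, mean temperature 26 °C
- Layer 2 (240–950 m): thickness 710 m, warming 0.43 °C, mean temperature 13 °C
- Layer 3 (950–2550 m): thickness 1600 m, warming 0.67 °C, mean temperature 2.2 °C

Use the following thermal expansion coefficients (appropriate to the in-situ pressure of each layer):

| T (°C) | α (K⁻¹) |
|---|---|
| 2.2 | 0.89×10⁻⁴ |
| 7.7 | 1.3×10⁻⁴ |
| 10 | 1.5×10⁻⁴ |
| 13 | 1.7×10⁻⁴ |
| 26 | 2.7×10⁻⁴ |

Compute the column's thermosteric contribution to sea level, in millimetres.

270 mm of thermosteric rise

Layer 1 at 26 °C → α = 2.7×10⁻⁴ K⁻¹
Layer 2 at 13 °C → α = 1.7×10⁻⁴ K⁻¹
Layer 3 at 2.2 °C → α = 0.89×10⁻⁴ K⁻¹
0–240 m: 1.9 × 2.7×10⁻⁴ × 240 = 0.12312 m
0.43 × 1.7×10⁻⁴ × 710 = 0.051901 m
Layer 3: 0.67 × 0.89×10⁻⁴ × 1600 = 0.095408 m
Δh = 0.12312 + 0.051901 + 0.095408 = 0.270429 m ≈ 270 mm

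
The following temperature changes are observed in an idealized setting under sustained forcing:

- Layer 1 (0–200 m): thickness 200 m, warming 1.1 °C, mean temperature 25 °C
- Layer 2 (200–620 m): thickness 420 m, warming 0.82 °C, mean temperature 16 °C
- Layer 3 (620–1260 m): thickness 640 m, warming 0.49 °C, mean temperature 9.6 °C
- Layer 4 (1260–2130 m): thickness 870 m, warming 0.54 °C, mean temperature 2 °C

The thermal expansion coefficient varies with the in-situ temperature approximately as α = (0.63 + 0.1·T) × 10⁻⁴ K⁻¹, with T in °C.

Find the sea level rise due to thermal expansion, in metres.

0.23 m of thermosteric rise

Layer 1: α = (0.63 + 0.1×25)×10⁻⁴ = 3.13×10⁻⁴ K⁻¹
Layer 2: α = (0.63 + 0.1×16)×10⁻⁴ = 2.23×10⁻⁴ K⁻¹
Layer 3: α = (0.63 + 0.1×9.6)×10⁻⁴ = 1.59×10⁻⁴ K⁻¹
Layer 4: α = (0.63 + 0.1×2)×10⁻⁴ = 0.83×10⁻⁴ K⁻¹
3.13×10⁻⁴ × 200 × 1.1 = 0.06886 m
2.23×10⁻⁴ × 0.82 × 420 = 0.0768012 m
640 × 1.59×10⁻⁴ × 0.49 = 0.0498624 m
0.54 × 0.83×10⁻⁴ × 870 = 0.0389934 m
Δh = 0.06886 + 0.0768012 + 0.0498624 + 0.0389934 = 0.234517 m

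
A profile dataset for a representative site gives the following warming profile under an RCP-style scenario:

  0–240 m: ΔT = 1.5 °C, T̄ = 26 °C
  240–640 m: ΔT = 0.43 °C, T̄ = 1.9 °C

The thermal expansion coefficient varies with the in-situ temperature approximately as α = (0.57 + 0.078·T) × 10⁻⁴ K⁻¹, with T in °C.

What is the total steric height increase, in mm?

Layer 1: α = (0.57 + 0.078×26)×10⁻⁴ = 2.598×10⁻⁴ K⁻¹
Layer 2: α = (0.57 + 0.078×1.9)×10⁻⁴ = 0.7182×10⁻⁴ K⁻¹
0–240 m: 1.5 × 2.598×10⁻⁴ × 240 = 0.093528 m
240–640 m: 400 × 0.7182×10⁻⁴ × 0.43 = 0.01235304 m
Δh = 0.093528 + 0.01235304 = 0.10588104 m ≈ 110 mm

110 mm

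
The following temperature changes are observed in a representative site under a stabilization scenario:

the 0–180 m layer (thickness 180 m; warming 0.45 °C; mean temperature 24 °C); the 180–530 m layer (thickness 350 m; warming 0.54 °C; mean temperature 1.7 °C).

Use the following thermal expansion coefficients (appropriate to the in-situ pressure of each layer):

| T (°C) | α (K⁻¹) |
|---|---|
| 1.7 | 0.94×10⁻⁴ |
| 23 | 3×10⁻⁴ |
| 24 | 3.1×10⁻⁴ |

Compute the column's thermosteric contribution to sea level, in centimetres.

4.29 cm

Layer 1 at 24 °C → α = 3.1×10⁻⁴ K⁻¹
Layer 2 at 1.7 °C → α = 0.94×10⁻⁴ K⁻¹
Layer 1: 3.1×10⁻⁴ × 180 × 0.45 = 0.02511 m
Layer 2: 350 × 0.94×10⁻⁴ × 0.54 = 0.017766 m
Δh = 0.02511 + 0.017766 = 0.042876 m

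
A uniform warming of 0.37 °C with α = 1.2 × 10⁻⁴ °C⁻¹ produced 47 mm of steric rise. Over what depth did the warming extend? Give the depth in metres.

H = Δh/(αΔT) = 0.047 / (1.2×10⁻⁴ × 0.37) ≈ 1059 m

1060 m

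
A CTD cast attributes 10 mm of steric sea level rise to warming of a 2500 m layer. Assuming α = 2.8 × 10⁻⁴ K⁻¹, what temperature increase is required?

0.014 °C

ΔT = Δh/(αH) = 0.01 / (2.8×10⁻⁴ × 2500) ≈ 0.01429 °C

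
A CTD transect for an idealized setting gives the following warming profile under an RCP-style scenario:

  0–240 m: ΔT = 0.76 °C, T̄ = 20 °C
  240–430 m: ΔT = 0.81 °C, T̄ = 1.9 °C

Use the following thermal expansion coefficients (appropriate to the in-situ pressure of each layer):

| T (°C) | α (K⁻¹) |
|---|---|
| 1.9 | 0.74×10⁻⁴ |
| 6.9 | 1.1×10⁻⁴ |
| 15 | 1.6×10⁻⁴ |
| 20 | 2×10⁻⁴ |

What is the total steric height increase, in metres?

Layer 1 at 20 °C → α = 2×10⁻⁴ K⁻¹
Layer 2 at 1.9 °C → α = 0.74×10⁻⁴ K⁻¹
Layer 1: 0.76 × 2×10⁻⁴ × 240 = 0.03648 m
Layer 2: 0.81 × 0.74×10⁻⁴ × 190 = 0.0113886 m
Δh = 0.03648 + 0.0113886 = 0.0478686 m ≈ 0.0479 m

Δh = 0.0479 m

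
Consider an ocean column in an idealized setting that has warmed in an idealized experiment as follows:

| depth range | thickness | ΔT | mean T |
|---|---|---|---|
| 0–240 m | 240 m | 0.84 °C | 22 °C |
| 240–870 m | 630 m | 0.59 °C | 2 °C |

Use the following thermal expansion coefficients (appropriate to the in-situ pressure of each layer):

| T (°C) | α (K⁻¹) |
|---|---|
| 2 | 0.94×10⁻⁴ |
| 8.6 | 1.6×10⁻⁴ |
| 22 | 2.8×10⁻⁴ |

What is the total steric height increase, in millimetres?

Layer 1 at 22 °C → α = 2.8×10⁻⁴ K⁻¹
Layer 2 at 2 °C → α = 0.94×10⁻⁴ K⁻¹
0–240 m: 240 × 0.84 × 2.8×10⁻⁴ = 0.056448 m
Layer 2: 0.94×10⁻⁴ × 0.59 × 630 = 0.0349398 m
Δh = 0.056448 + 0.0349398 = 0.0913878 m

Δh = 91.4 mm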